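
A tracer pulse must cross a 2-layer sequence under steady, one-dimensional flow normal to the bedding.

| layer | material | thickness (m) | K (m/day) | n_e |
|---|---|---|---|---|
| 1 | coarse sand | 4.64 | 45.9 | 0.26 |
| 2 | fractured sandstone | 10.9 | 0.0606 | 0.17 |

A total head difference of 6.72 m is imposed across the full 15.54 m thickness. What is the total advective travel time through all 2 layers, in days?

81.9

With flow normal to the layers, continuity requires the same specific discharge q through every layer.
Σ(b_i/K_i) = 4.64/45.9 + 10.9/0.0606 = 180.0 d.
q = Δh / Σ(b_i/K_i) = 6.72 / 180.0 = 0.03734 m/day.
In each layer the seepage velocity is v_i = q/n_i, so the layer transit time is t_i = b_i·n_i / q:
  layer 1 (coarse sand): t_1 = 4.64 × 0.26 / 0.03734 = 32.31 d
  layer 2 (fractured sandstone): t_2 = 10.9 × 0.17 / 0.03734 = 49.63 d
Total t = Σ t_i = 81.93 days.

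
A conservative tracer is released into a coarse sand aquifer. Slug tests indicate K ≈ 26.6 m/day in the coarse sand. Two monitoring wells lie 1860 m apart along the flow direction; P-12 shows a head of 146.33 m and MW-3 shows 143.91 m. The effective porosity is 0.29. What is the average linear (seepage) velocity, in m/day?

0.119

Hydraulic gradient i = (146.33 − 143.91) / 1860 = 2.42 / 1860 = 0.001301.
Darcy flux q = K · i = 26.60 × 0.001301 = 0.03461 m/day.
Seepage velocity v = q / n_e = 0.03461 / 0.29 = 0.1193 m/day.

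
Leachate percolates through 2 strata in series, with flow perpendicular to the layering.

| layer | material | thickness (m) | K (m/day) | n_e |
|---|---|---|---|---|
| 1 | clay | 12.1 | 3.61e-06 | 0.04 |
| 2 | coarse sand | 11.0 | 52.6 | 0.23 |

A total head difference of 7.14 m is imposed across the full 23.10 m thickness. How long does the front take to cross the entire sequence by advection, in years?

3870

With flow normal to the layers, continuity requires the same specific discharge q through every layer.
Σ(b_i/K_i) = 12.1/3.61e-06 + 11.0/52.6 = 3.352e+06 d.
q = Δh / Σ(b_i/K_i) = 7.14 / 3.352e+06 = 2.130e-06 m/day.
In each layer the seepage velocity is v_i = q/n_i, so the layer transit time is t_i = b_i·n_i / q:
  layer 1 (clay): t_1 = 12.1 × 0.04 / 2.130e-06 = 2.272e+05 d
  layer 2 (coarse sand): t_2 = 11.0 × 0.23 / 2.130e-06 = 1.188e+06 d
Total t = Σ t_i = 1.415e+06 days = 3874 years.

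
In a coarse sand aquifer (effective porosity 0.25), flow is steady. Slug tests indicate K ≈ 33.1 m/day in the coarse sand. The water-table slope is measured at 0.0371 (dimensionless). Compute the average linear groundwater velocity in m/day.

Hydraulic gradient i = 0.0371.
Darcy flux q = K · i = 33.10 × 0.03710 = 1.228 m/day.
Seepage velocity v = q / n_e = 1.228 / 0.25 = 4.912 m/day.

4.91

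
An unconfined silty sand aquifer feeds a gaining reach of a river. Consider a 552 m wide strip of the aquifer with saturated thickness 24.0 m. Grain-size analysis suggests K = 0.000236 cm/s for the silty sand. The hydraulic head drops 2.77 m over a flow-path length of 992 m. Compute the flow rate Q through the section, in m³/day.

Convert K: 0.000236 cm/s × 864 = 0.2039 m/day.
Cross-sectional area A = 552 × 24.0 = 13248 m².
Hydraulic gradient i = Δh / L = 2.77 / 992 = 0.002792.
Darcy's law: Q = K · A · i = 0.2039 × 13248 × 0.002792 = 7.543 m³/day.

7.54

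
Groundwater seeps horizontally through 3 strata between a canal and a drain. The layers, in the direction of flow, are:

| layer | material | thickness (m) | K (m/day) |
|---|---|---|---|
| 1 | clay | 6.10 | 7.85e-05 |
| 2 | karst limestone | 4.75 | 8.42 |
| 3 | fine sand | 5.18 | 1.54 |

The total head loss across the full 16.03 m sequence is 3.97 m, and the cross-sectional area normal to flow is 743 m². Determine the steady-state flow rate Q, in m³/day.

Flow is perpendicular to layering, so the layers act in series and the equivalent K is the thickness-weighted harmonic mean.
Total thickness L = 6.10 + 4.75 + 5.18 = 16.03 m.
Σ(b_i/K_i) = 6.10/7.85e-05 + 4.75/8.42 + 5.18/1.54 = 77711 d.
K_eq = L / Σ(b_i/K_i) = 16.03 / 77711 = 0.0002063 m/day.
Q = K_eq · A · (Δh/L) = 0.0002063 × 743 × (3.97/16.03) = 0.03796 m³/day.

0.0380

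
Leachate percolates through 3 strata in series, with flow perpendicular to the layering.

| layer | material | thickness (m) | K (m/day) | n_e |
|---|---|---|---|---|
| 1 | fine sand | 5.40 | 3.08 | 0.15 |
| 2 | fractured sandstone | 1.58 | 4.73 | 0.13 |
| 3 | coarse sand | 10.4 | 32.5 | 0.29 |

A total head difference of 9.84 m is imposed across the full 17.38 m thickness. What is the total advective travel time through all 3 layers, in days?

With flow normal to the layers, continuity requires the same specific discharge q through every layer.
Σ(b_i/K_i) = 5.40/3.08 + 1.58/4.73 + 10.4/32.5 = 2.407 d.
q = Δh / Σ(b_i/K_i) = 9.84 / 2.407 = 4.088 m/day.
In each layer the seepage velocity is v_i = q/n_i, so the layer transit time is t_i = b_i·n_i / q:
  layer 1 (fine sand): t_1 = 5.40 × 0.15 / 4.088 = 0.1982 d
  layer 2 (fractured sandstone): t_2 = 1.58 × 0.13 / 4.088 = 0.05025 d
  layer 3 (coarse sand): t_3 = 10.4 × 0.29 / 4.088 = 0.7378 d
Total t = Σ t_i = 0.9863 days.

0.986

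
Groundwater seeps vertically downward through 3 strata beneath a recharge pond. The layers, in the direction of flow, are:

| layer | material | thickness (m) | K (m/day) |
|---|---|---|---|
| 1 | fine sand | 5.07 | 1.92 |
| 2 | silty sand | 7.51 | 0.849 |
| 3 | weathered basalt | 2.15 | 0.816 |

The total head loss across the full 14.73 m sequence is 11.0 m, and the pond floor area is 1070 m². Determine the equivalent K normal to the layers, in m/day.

Flow is perpendicular to layering, so the layers act in series and the equivalent K is the thickness-weighted harmonic mean.
Total thickness L = 5.07 + 7.51 + 2.15 = 14.73 m.
Σ(b_i/K_i) = 5.07/1.92 + 7.51/0.849 + 2.15/0.816 = 14.12 d.
K_eq = L / Σ(b_i/K_i) = 14.73 / 14.12 = 1.043 m/day.

1.04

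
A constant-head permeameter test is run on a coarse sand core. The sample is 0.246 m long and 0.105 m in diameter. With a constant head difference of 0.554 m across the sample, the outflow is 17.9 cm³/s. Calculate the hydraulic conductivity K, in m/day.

Cross-sectional area A = π·(d/2)² = π × (0.105/2)² = 0.008659 m².
Convert discharge: 17.9 cm³/s = 1.790e-05 m³/s.
Darcy's law rearranged: K = Q·L / (A·Δh) = 1.790e-05 × 0.246 / (0.008659 × 0.554) = 0.0009179 m/s = 79.31 m/day.

79.3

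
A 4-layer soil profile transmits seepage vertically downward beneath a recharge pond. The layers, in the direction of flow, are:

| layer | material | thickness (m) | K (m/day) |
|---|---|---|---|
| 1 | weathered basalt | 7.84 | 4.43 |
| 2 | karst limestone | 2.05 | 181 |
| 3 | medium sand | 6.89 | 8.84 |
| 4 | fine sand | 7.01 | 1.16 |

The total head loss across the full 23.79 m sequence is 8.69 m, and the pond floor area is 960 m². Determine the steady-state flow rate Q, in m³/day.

970

Flow is perpendicular to layering, so the layers act in series and the equivalent K is the thickness-weighted harmonic mean.
Total thickness L = 7.84 + 2.05 + 6.89 + 7.01 = 23.79 m.
Σ(b_i/K_i) = 7.84/4.43 + 2.05/181 + 6.89/8.84 + 7.01/1.16 = 8.604 d.
K_eq = L / Σ(b_i/K_i) = 23.79 / 8.604 = 2.765 m/day.
Q = K_eq · A · (Δh/L) = 2.765 × 960 × (8.69/23.79) = 969.6 m³/day.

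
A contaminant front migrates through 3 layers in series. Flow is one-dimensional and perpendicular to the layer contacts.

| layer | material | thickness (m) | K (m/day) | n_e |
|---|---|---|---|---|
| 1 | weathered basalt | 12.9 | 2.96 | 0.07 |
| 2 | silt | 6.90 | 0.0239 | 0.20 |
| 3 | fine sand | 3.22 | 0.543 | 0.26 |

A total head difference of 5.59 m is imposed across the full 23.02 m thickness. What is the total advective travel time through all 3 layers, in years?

0.457

With flow normal to the layers, continuity requires the same specific discharge q through every layer.
Σ(b_i/K_i) = 12.9/2.96 + 6.90/0.0239 + 3.22/0.543 = 299.0 d.
q = Δh / Σ(b_i/K_i) = 5.59 / 299.0 = 0.01870 m/day.
In each layer the seepage velocity is v_i = q/n_i, so the layer transit time is t_i = b_i·n_i / q:
  layer 1 (weathered basalt): t_1 = 12.9 × 0.07 / 0.01870 = 48.30 d
  layer 2 (silt): t_2 = 6.90 × 0.20 / 0.01870 = 73.81 d
  layer 3 (fine sand): t_3 = 3.22 × 0.26 / 0.01870 = 44.78 d
Total t = Σ t_i = 166.9 days = 0.4569 years.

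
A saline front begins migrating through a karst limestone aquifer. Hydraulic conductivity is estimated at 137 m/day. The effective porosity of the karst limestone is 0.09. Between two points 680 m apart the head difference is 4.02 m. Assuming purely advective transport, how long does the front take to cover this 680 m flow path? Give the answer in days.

Hydraulic gradient i = Δh / L = 4.02 / 680 = 0.005912.
Darcy flux q = K · i = 137.0 × 0.005912 = 0.8099 m/day.
Seepage velocity v = q / n_e = 0.8099 / 0.09 = 8.999 m/day.
Travel time t = L / v = 680 / 8.999 = 75.56 days.

75.6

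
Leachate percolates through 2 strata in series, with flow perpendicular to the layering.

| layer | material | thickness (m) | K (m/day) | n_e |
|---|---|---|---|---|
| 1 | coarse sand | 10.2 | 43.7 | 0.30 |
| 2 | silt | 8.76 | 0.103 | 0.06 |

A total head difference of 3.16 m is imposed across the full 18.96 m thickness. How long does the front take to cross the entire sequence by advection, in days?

With flow normal to the layers, continuity requires the same specific discharge q through every layer.
Σ(b_i/K_i) = 10.2/43.7 + 8.76/0.103 = 85.28 d.
q = Δh / Σ(b_i/K_i) = 3.16 / 85.28 = 0.03705 m/day.
In each layer the seepage velocity is v_i = q/n_i, so the layer transit time is t_i = b_i·n_i / q:
  layer 1 (coarse sand): t_1 = 10.2 × 0.30 / 0.03705 = 82.58 d
  layer 2 (silt): t_2 = 8.76 × 0.06 / 0.03705 = 14.18 d
Total t = Σ t_i = 96.77 days.

96.8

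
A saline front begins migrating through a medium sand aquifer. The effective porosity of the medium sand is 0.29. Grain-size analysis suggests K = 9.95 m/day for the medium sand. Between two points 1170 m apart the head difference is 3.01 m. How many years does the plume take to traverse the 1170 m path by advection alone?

36.3

Hydraulic gradient i = Δh / L = 3.01 / 1170 = 0.002573.
Darcy flux q = K · i = 9.950 × 0.002573 = 0.02560 m/day.
Seepage velocity v = q / n_e = 0.02560 / 0.29 = 0.08827 m/day.
Travel time t = L / v = 1170 / 0.08827 = 13255 days = 36.29 years.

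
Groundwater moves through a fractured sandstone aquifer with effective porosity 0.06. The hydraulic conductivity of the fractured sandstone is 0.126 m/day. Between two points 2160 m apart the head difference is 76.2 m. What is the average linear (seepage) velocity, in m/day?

0.0741

Hydraulic gradient i = Δh / L = 76.2 / 2160 = 0.03528.
Darcy flux q = K · i = 0.1260 × 0.03528 = 0.004445 m/day.
Seepage velocity v = q / n_e = 0.004445 / 0.06 = 0.07408 m/day.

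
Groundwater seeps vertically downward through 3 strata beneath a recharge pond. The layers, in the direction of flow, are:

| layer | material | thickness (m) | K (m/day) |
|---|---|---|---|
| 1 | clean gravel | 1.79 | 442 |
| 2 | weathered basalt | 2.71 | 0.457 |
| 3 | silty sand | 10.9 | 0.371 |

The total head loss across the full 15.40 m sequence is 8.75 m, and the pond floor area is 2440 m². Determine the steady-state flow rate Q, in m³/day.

Flow is perpendicular to layering, so the layers act in series and the equivalent K is the thickness-weighted harmonic mean.
Total thickness L = 1.79 + 2.71 + 10.9 = 15.40 m.
Σ(b_i/K_i) = 1.79/442 + 2.71/0.457 + 10.9/0.371 = 35.31 d.
K_eq = L / Σ(b_i/K_i) = 15.40 / 35.31 = 0.4361 m/day.
Q = K_eq · A · (Δh/L) = 0.4361 × 2440 × (8.75/15.40) = 604.6 m³/day.

605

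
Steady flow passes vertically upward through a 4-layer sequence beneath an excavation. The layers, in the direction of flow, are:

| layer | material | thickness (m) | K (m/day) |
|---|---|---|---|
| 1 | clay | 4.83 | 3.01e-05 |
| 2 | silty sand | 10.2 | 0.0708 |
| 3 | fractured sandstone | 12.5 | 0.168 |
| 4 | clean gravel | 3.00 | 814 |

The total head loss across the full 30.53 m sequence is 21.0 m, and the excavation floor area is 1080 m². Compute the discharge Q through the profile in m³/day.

Flow is perpendicular to layering, so the layers act in series and the equivalent K is the thickness-weighted harmonic mean.
Total thickness L = 4.83 + 10.2 + 12.5 + 3.00 = 30.53 m.
Σ(b_i/K_i) = 4.83/3.01e-05 + 10.2/0.0708 + 12.5/0.168 + 3.00/814 = 1.607e+05 d.
K_eq = L / Σ(b_i/K_i) = 30.53 / 1.607e+05 = 0.0001900 m/day.
Q = K_eq · A · (Δh/L) = 0.0001900 × 1080 × (21.0/30.53) = 0.1411 m³/day.

0.141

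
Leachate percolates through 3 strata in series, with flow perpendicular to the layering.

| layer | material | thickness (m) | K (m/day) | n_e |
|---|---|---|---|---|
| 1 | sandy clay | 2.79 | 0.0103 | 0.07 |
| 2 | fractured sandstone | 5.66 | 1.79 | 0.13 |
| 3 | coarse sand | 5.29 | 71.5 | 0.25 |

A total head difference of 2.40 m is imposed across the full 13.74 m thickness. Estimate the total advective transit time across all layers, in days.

257

With flow normal to the layers, continuity requires the same specific discharge q through every layer.
Σ(b_i/K_i) = 2.79/0.0103 + 5.66/1.79 + 5.29/71.5 = 274.1 d.
q = Δh / Σ(b_i/K_i) = 2.40 / 274.1 = 0.008756 m/day.
In each layer the seepage velocity is v_i = q/n_i, so the layer transit time is t_i = b_i·n_i / q:
  layer 1 (sandy clay): t_1 = 2.79 × 0.07 / 0.008756 = 22.31 d
  layer 2 (fractured sandstone): t_2 = 5.66 × 0.13 / 0.008756 = 84.04 d
  layer 3 (coarse sand): t_3 = 5.29 × 0.25 / 0.008756 = 151.0 d
Total t = Σ t_i = 257.4 days.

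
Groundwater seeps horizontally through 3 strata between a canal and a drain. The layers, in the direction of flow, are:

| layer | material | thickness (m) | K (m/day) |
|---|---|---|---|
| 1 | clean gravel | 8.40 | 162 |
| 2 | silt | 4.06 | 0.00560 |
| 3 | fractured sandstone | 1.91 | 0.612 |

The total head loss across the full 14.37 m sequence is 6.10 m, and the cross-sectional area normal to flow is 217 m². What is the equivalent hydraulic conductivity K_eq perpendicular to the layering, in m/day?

Flow is perpendicular to layering, so the layers act in series and the equivalent K is the thickness-weighted harmonic mean.
Total thickness L = 8.40 + 4.06 + 1.91 = 14.37 m.
Σ(b_i/K_i) = 8.40/162 + 4.06/0.00560 + 1.91/0.612 = 728.2 d.
K_eq = L / Σ(b_i/K_i) = 14.37 / 728.2 = 0.01973 m/day.

0.0197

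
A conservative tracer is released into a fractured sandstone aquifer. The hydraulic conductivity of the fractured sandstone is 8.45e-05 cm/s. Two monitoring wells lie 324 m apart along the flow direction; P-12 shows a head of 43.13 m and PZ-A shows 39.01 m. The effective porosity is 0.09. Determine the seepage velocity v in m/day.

Convert K: 8.45e-05 cm/s × 864 = 0.07301 m/day.
Hydraulic gradient i = (43.13 − 39.01) / 324 = 4.12 / 324 = 0.01272.
Darcy flux q = K · i = 0.07301 × 0.01272 = 0.0009284 m/day.
Seepage velocity v = q / n_e = 0.0009284 / 0.09 = 0.01032 m/day.

0.0103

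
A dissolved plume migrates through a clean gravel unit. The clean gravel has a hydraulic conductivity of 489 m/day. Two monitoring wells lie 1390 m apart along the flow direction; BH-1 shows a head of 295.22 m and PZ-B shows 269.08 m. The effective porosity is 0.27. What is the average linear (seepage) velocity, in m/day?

Hydraulic gradient i = (295.22 − 269.08) / 1390 = 26.14 / 1390 = 0.01881.
Darcy flux q = K · i = 489.0 × 0.01881 = 9.196 m/day.
Seepage velocity v = q / n_e = 9.196 / 0.27 = 34.06 m/day.

34.1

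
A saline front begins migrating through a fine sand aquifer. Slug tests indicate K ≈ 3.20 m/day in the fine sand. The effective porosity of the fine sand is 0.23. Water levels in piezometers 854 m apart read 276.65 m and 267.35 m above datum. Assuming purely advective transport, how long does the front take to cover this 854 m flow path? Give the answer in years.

15.4

Hydraulic gradient i = (276.65 − 267.35) / 854 = 9.3 / 854 = 0.01089.
Darcy flux q = K · i = 3.200 × 0.01089 = 0.03485 m/day.
Seepage velocity v = q / n_e = 0.03485 / 0.23 = 0.1515 m/day.
Travel time t = L / v = 854 / 0.1515 = 5637 days = 15.43 years.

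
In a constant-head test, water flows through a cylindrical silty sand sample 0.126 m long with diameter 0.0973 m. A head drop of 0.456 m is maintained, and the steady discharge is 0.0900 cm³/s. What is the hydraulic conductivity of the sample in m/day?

Cross-sectional area A = π·(d/2)² = π × (0.0973/2)² = 0.007436 m².
Convert discharge: 0.0900 cm³/s = 9.000e-08 m³/s.
Darcy's law rearranged: K = Q·L / (A·Δh) = 9.000e-08 × 0.126 / (0.007436 × 0.456) = 3.345e-06 m/s = 0.2890 m/day.

0.289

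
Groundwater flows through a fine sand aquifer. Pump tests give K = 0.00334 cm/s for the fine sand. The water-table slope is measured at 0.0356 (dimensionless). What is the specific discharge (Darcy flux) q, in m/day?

0.103

Convert K: 0.00334 cm/s × 864 = 2.886 m/day.
Hydraulic gradient i = 0.0356.
Specific discharge q = K · i = 2.886 × 0.03560 = 0.1027 m/day.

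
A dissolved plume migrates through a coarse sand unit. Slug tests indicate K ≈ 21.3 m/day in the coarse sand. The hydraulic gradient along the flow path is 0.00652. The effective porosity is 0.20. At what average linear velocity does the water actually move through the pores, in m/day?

0.694

Hydraulic gradient i = 0.00652.
Darcy flux q = K · i = 21.30 × 0.006520 = 0.1389 m/day.
Seepage velocity v = q / n_e = 0.1389 / 0.20 = 0.6944 m/day.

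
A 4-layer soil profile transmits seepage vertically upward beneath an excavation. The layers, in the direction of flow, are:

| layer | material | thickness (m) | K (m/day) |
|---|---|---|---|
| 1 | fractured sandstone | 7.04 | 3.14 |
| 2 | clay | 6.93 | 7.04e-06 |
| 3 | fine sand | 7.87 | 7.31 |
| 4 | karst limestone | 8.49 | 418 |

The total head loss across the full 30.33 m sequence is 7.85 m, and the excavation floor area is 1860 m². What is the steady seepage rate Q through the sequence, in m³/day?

Flow is perpendicular to layering, so the layers act in series and the equivalent K is the thickness-weighted harmonic mean.
Total thickness L = 7.04 + 6.93 + 7.87 + 8.49 = 30.33 m.
Σ(b_i/K_i) = 7.04/3.14 + 6.93/7.04e-06 + 7.87/7.31 + 8.49/418 = 9.844e+05 d.
K_eq = L / Σ(b_i/K_i) = 30.33 / 9.844e+05 = 3.081e-05 m/day.
Q = K_eq · A · (Δh/L) = 3.081e-05 × 1860 × (7.85/30.33) = 0.01483 m³/day.

0.0148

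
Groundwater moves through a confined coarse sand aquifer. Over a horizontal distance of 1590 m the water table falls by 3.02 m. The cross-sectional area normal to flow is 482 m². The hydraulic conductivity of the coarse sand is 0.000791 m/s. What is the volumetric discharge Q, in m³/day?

Convert K: 0.000791 m/s × 86400 = 68.34 m/day.
Hydraulic gradient i = Δh / L = 3.02 / 1590 = 0.001899.
Darcy's law: Q = K · A · i = 68.34 × 482.0 × 0.001899 = 62.57 m³/day.

62.6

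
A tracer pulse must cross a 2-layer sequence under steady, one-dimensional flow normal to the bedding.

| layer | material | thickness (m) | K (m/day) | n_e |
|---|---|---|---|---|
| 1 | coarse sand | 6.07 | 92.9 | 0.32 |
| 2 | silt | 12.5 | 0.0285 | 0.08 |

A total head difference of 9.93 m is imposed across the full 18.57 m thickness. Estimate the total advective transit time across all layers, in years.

0.356

With flow normal to the layers, continuity requires the same specific discharge q through every layer.
Σ(b_i/K_i) = 6.07/92.9 + 12.5/0.0285 = 438.7 d.
q = Δh / Σ(b_i/K_i) = 9.93 / 438.7 = 0.02264 m/day.
In each layer the seepage velocity is v_i = q/n_i, so the layer transit time is t_i = b_i·n_i / q:
  layer 1 (coarse sand): t_1 = 6.07 × 0.32 / 0.02264 = 85.81 d
  layer 2 (silt): t_2 = 12.5 × 0.08 / 0.02264 = 44.18 d
Total t = Σ t_i = 130.0 days = 0.3559 years.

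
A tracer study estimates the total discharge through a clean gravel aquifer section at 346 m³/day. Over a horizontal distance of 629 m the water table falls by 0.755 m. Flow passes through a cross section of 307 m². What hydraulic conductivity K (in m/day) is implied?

939

Hydraulic gradient i = Δh / L = 0.755 / 629 = 0.001200.
From Q = K·A·i, K = Q / (A·i) = 346 / (307.0 × 0.001200) = 938.9 m/day.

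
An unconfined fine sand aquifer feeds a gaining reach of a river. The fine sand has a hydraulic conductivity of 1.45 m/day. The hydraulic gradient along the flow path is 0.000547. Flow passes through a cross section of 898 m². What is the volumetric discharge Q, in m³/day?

0.712

Hydraulic gradient i = 0.000547.
Darcy's law: Q = K · A · i = 1.450 × 898.0 × 0.0005470 = 0.7122 m³/day.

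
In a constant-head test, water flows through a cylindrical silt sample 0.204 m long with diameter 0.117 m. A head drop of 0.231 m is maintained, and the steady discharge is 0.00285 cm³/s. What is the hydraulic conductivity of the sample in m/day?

Cross-sectional area A = π·(d/2)² = π × (0.117/2)² = 0.01075 m².
Convert discharge: 0.00285 cm³/s = 2.850e-09 m³/s.
Darcy's law rearranged: K = Q·L / (A·Δh) = 2.850e-09 × 0.204 / (0.01075 × 0.231) = 2.341e-07 m/s = 0.02023 m/day.

0.0202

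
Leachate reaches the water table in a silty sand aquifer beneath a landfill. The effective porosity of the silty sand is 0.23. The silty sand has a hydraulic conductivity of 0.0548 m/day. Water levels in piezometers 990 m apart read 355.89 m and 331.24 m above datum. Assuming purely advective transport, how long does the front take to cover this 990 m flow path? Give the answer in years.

Hydraulic gradient i = (355.89 − 331.24) / 990 = 24.65 / 990 = 0.02490.
Darcy flux q = K · i = 0.05480 × 0.02490 = 0.001364 m/day.
Seepage velocity v = q / n_e = 0.001364 / 0.23 = 0.005932 m/day.
Travel time t = L / v = 990 / 0.005932 = 1.669e+05 days = 456.9 years.

457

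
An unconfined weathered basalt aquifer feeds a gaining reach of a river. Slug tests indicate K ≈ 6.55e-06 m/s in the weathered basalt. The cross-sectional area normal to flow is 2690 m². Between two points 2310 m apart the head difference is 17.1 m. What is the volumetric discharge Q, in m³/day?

11.3

Convert K: 6.55e-06 m/s × 86400 = 0.5659 m/day.
Hydraulic gradient i = Δh / L = 17.1 / 2310 = 0.007403.
Darcy's law: Q = K · A · i = 0.5659 × 2690 × 0.007403 = 11.27 m³/day.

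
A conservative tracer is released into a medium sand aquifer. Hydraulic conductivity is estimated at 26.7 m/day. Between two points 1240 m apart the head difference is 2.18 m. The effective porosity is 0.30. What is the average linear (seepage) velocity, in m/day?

0.156

Hydraulic gradient i = Δh / L = 2.18 / 1240 = 0.001758.
Darcy flux q = K · i = 26.70 × 0.001758 = 0.04694 m/day.
Seepage velocity v = q / n_e = 0.04694 / 0.30 = 0.1565 m/day.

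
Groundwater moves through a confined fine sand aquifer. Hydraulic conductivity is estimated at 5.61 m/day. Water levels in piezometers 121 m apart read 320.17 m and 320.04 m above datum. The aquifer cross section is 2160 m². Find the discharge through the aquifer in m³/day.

Hydraulic gradient i = (320.17 − 320.04) / 121 = 0.13 / 121 = 0.001074.
Darcy's law: Q = K · A · i = 5.610 × 2160 × 0.001074 = 13.02 m³/day.

13.0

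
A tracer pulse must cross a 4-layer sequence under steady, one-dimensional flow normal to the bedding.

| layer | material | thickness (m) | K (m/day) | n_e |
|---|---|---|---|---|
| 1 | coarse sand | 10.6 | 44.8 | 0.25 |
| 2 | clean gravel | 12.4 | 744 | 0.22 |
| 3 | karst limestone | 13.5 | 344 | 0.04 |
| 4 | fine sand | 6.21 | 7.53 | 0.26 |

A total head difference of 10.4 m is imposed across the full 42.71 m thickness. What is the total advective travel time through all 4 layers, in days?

With flow normal to the layers, continuity requires the same specific discharge q through every layer.
Σ(b_i/K_i) = 10.6/44.8 + 12.4/744 + 13.5/344 + 6.21/7.53 = 1.117 d.
q = Δh / Σ(b_i/K_i) = 10.4 / 1.117 = 9.309 m/day.
In each layer the seepage velocity is v_i = q/n_i, so the layer transit time is t_i = b_i·n_i / q:
  layer 1 (coarse sand): t_1 = 10.6 × 0.25 / 9.309 = 0.2847 d
  layer 2 (clean gravel): t_2 = 12.4 × 0.22 / 9.309 = 0.2931 d
  layer 3 (karst limestone): t_3 = 13.5 × 0.04 / 9.309 = 0.05801 d
  layer 4 (fine sand): t_4 = 6.21 × 0.26 / 9.309 = 0.1734 d
Total t = Σ t_i = 0.8092 days.

0.809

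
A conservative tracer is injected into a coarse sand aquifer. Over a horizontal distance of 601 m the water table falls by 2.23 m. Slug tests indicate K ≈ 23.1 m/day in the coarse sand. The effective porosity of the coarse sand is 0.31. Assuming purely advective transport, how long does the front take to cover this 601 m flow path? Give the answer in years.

5.95

Hydraulic gradient i = Δh / L = 2.23 / 601 = 0.003710.
Darcy flux q = K · i = 23.10 × 0.003710 = 0.08571 m/day.
Seepage velocity v = q / n_e = 0.08571 / 0.31 = 0.2765 m/day.
Travel time t = L / v = 601 / 0.2765 = 2174 days = 5.951 years.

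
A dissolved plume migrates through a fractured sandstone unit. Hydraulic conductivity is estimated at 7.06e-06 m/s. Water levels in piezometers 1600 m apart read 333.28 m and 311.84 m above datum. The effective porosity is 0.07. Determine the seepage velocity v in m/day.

0.117

Convert K: 7.06e-06 m/s × 86400 = 0.6100 m/day.
Hydraulic gradient i = (333.28 − 311.84) / 1600 = 21.44 / 1600 = 0.01340.
Darcy flux q = K · i = 0.6100 × 0.01340 = 0.008174 m/day.
Seepage velocity v = q / n_e = 0.008174 / 0.07 = 0.1168 m/day.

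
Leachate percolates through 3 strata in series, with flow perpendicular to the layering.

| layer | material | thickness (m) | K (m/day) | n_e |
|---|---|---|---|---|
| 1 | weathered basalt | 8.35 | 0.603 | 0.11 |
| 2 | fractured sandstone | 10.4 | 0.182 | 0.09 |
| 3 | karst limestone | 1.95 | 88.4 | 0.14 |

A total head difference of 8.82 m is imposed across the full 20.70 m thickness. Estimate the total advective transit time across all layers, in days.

17.1

With flow normal to the layers, continuity requires the same specific discharge q through every layer.
Σ(b_i/K_i) = 8.35/0.603 + 10.4/0.182 + 1.95/88.4 = 71.01 d.
q = Δh / Σ(b_i/K_i) = 8.82 / 71.01 = 0.1242 m/day.
In each layer the seepage velocity is v_i = q/n_i, so the layer transit time is t_i = b_i·n_i / q:
  layer 1 (weathered basalt): t_1 = 8.35 × 0.11 / 0.1242 = 7.395 d
  layer 2 (fractured sandstone): t_2 = 10.4 × 0.09 / 0.1242 = 7.536 d
  layer 3 (karst limestone): t_3 = 1.95 × 0.14 / 0.1242 = 2.198 d
Total t = Σ t_i = 17.13 days.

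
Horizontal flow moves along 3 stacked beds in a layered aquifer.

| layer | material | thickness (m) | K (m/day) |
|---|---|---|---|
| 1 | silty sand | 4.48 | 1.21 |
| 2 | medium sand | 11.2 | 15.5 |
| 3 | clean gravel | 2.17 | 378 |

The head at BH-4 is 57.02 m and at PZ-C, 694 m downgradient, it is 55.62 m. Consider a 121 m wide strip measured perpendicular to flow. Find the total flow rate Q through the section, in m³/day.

244

Flow is parallel to layering, so each bed carries its own Darcy discharge and the transmissivities add.
Σ(K_i·b_i) = 1.21×4.48 + 15.5×11.2 + 378×2.17 = 999.3 m²/day.
Hydraulic gradient i = (57.02 − 55.62) / 694 = 1.4 / 694 = 0.002017.
Q = Σ(K_i·b_i) · W · i = 999.3 × 121 × 0.002017 = 243.9 m³/day.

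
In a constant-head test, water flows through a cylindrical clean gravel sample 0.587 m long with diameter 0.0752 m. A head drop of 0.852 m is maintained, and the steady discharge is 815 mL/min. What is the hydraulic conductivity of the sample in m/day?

Cross-sectional area A = π·(d/2)² = π × (0.0752/2)² = 0.004441 m².
Convert discharge: 815 mL/min = 1.358e-05 m³/s.
Darcy's law rearranged: K = Q·L / (A·Δh) = 1.358e-05 × 0.587 / (0.004441 × 0.852) = 0.002107 m/s = 182.1 m/day.

182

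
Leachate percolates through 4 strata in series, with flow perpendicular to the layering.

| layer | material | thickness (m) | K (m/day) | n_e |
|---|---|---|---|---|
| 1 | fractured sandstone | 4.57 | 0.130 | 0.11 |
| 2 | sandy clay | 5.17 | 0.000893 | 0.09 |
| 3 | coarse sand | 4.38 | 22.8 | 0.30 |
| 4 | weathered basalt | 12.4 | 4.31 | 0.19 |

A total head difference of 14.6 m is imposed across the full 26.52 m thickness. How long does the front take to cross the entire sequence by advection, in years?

With flow normal to the layers, continuity requires the same specific discharge q through every layer.
Σ(b_i/K_i) = 4.57/0.130 + 5.17/0.000893 + 4.38/22.8 + 12.4/4.31 = 5828 d.
q = Δh / Σ(b_i/K_i) = 14.6 / 5828 = 0.002505 m/day.
In each layer the seepage velocity is v_i = q/n_i, so the layer transit time is t_i = b_i·n_i / q:
  layer 1 (fractured sandstone): t_1 = 4.57 × 0.11 / 0.002505 = 200.7 d
  layer 2 (sandy clay): t_2 = 5.17 × 0.09 / 0.002505 = 185.7 d
  layer 3 (coarse sand): t_3 = 4.38 × 0.30 / 0.002505 = 524.5 d
  layer 4 (weathered basalt): t_4 = 12.4 × 0.19 / 0.002505 = 940.4 d
Total t = Σ t_i = 1851 days = 5.069 years.

5.07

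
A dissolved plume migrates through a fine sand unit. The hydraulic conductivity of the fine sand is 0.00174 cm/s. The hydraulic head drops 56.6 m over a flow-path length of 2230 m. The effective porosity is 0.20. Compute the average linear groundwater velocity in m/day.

0.191

Convert K: 0.00174 cm/s × 864 = 1.503 m/day.
Hydraulic gradient i = Δh / L = 56.6 / 2230 = 0.02538.
Darcy flux q = K · i = 1.503 × 0.02538 = 0.03816 m/day.
Seepage velocity v = q / n_e = 0.03816 / 0.20 = 0.1908 m/day.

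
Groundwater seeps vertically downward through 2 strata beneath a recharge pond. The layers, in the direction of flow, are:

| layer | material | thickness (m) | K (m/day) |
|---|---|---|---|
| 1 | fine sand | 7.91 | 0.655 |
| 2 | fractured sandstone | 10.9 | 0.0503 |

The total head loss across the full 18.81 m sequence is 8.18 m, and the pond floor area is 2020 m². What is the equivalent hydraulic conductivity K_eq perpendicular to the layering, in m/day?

Flow is perpendicular to layering, so the layers act in series and the equivalent K is the thickness-weighted harmonic mean.
Total thickness L = 7.91 + 10.9 = 18.81 m.
Σ(b_i/K_i) = 7.91/0.655 + 10.9/0.0503 = 228.8 d.
K_eq = L / Σ(b_i/K_i) = 18.81 / 228.8 = 0.08222 m/day.

0.0822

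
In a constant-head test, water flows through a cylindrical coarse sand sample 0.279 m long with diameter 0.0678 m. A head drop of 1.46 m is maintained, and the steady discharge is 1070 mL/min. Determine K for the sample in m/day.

81.6

Cross-sectional area A = π·(d/2)² = π × (0.0678/2)² = 0.003610 m².
Convert discharge: 1070 mL/min = 1.783e-05 m³/s.
Darcy's law rearranged: K = Q·L / (A·Δh) = 1.783e-05 × 0.279 / (0.003610 × 1.46) = 0.0009439 m/s = 81.55 m/day.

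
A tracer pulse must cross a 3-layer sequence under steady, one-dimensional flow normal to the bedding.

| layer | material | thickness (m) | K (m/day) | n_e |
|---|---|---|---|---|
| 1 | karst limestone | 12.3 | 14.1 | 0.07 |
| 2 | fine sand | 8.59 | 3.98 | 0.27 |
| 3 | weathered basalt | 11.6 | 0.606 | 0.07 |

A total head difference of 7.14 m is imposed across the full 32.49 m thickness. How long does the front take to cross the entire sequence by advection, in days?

12.4

With flow normal to the layers, continuity requires the same specific discharge q through every layer.
Σ(b_i/K_i) = 12.3/14.1 + 8.59/3.98 + 11.6/0.606 = 22.17 d.
q = Δh / Σ(b_i/K_i) = 7.14 / 22.17 = 0.3220 m/day.
In each layer the seepage velocity is v_i = q/n_i, so the layer transit time is t_i = b_i·n_i / q:
  layer 1 (karst limestone): t_1 = 12.3 × 0.07 / 0.3220 = 2.674 d
  layer 2 (fine sand): t_2 = 8.59 × 0.27 / 0.3220 = 7.202 d
  layer 3 (weathered basalt): t_3 = 11.6 × 0.07 / 0.3220 = 2.522 d
Total t = Σ t_i = 12.40 days.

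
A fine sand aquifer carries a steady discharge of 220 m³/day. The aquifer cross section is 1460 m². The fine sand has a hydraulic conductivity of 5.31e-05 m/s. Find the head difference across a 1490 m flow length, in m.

48.9

Convert K: 5.31e-05 m/s × 86400 = 4.588 m/day.
From Q = K·A·i, i = Q / (K·A) = 220 / (4.588 × 1460) = 0.03284.
Head loss Δh = i · L = 0.03284 × 1490 = 48.94 m.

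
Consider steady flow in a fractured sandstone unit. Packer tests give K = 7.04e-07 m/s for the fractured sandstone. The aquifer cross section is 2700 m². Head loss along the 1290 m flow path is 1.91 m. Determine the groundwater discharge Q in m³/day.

Convert K: 7.04e-07 m/s × 86400 = 0.06083 m/day.
Hydraulic gradient i = Δh / L = 1.91 / 1290 = 0.001481.
Darcy's law: Q = K · A · i = 0.06083 × 2700 × 0.001481 = 0.2432 m³/day.

0.243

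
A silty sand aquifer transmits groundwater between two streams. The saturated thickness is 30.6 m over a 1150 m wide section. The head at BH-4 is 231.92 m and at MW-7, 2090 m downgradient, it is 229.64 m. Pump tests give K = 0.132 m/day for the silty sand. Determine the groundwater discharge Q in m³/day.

Cross-sectional area A = 1150 × 30.6 = 35190 m².
Hydraulic gradient i = (231.92 − 229.64) / 2090 = 2.28 / 2090 = 0.001091.
Darcy's law: Q = K · A · i = 0.1320 × 35190 × 0.001091 = 5.067 m³/day.

5.07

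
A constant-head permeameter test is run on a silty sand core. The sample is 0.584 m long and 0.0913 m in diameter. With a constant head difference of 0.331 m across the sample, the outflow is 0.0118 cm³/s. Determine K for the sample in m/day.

0.275

Cross-sectional area A = π·(d/2)² = π × (0.0913/2)² = 0.006547 m².
Convert discharge: 0.0118 cm³/s = 1.180e-08 m³/s.
Darcy's law rearranged: K = Q·L / (A·Δh) = 1.180e-08 × 0.584 / (0.006547 × 0.331) = 3.180e-06 m/s = 0.2748 m/day.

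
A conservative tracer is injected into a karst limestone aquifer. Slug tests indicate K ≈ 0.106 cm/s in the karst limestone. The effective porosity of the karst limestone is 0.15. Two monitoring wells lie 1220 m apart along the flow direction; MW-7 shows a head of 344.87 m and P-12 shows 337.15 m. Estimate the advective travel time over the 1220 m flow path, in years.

Convert K: 0.106 cm/s × 864 = 91.58 m/day.
Hydraulic gradient i = (344.87 − 337.15) / 1220 = 7.72 / 1220 = 0.006328.
Darcy flux q = K · i = 91.58 × 0.006328 = 0.5795 m/day.
Seepage velocity v = q / n_e = 0.5795 / 0.15 = 3.864 m/day.
Travel time t = L / v = 1220 / 3.864 = 315.8 days = 0.8645 years.

0.865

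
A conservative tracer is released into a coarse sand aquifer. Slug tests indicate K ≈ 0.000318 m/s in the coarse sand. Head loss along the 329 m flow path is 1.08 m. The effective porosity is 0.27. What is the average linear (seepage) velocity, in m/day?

0.334

Convert K: 0.000318 m/s × 86400 = 27.48 m/day.
Hydraulic gradient i = Δh / L = 1.08 / 329 = 0.003283.
Darcy flux q = K · i = 27.48 × 0.003283 = 0.09019 m/day.
Seepage velocity v = q / n_e = 0.09019 / 0.27 = 0.3340 m/day.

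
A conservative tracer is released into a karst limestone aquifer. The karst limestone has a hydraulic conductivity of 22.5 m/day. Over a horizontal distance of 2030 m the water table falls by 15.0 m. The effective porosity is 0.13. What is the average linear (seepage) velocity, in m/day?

Hydraulic gradient i = Δh / L = 15.0 / 2030 = 0.007389.
Darcy flux q = K · i = 22.50 × 0.007389 = 0.1663 m/day.
Seepage velocity v = q / n_e = 0.1663 / 0.13 = 1.279 m/day.

1.28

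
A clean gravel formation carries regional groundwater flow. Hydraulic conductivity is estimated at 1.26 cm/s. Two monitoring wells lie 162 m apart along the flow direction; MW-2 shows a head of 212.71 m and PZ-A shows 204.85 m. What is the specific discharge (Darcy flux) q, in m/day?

52.8

Convert K: 1.26 cm/s × 864 = 1089 m/day.
Hydraulic gradient i = (212.71 − 204.85) / 162 = 7.86 / 162 = 0.04852.
Specific discharge q = K · i = 1089 × 0.04852 = 52.82 m/day.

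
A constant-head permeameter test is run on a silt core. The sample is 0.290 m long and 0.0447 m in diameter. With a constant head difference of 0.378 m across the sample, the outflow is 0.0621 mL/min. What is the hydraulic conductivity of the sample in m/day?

0.0437

Cross-sectional area A = π·(d/2)² = π × (0.0447/2)² = 0.001569 m².
Convert discharge: 0.0621 mL/min = 1.035e-09 m³/s.
Darcy's law rearranged: K = Q·L / (A·Δh) = 1.035e-09 × 0.290 / (0.001569 × 0.378) = 5.060e-07 m/s = 0.04372 m/day.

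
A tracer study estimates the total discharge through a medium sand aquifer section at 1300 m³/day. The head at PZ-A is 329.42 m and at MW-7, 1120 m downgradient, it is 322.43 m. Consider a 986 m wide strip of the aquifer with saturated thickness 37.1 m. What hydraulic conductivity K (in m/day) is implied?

Cross-sectional area A = 986 × 37.1 = 36581 m².
Hydraulic gradient i = (329.42 − 322.43) / 1120 = 6.99 / 1120 = 0.006241.
From Q = K·A·i, K = Q / (A·i) = 1300 / (36581 × 0.006241) = 5.694 m/day.

5.69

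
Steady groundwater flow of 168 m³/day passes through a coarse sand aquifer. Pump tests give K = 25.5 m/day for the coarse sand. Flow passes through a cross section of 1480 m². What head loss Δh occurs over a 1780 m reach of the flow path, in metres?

7.92

From Q = K·A·i, i = Q / (K·A) = 168 / (25.50 × 1480) = 0.004452.
Head loss Δh = i · L = 0.004452 × 1780 = 7.924 m.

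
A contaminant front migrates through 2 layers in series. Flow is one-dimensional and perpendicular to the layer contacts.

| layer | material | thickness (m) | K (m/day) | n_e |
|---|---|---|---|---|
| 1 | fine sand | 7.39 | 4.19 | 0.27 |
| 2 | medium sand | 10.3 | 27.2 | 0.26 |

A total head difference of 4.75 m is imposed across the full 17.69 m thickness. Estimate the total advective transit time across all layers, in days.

2.11

With flow normal to the layers, continuity requires the same specific discharge q through every layer.
Σ(b_i/K_i) = 7.39/4.19 + 10.3/27.2 = 2.142 d.
q = Δh / Σ(b_i/K_i) = 4.75 / 2.142 = 2.217 m/day.
In each layer the seepage velocity is v_i = q/n_i, so the layer transit time is t_i = b_i·n_i / q:
  layer 1 (fine sand): t_1 = 7.39 × 0.27 / 2.217 = 0.8999 d
  layer 2 (medium sand): t_2 = 10.3 × 0.26 / 2.217 = 1.208 d
Total t = Σ t_i = 2.108 days.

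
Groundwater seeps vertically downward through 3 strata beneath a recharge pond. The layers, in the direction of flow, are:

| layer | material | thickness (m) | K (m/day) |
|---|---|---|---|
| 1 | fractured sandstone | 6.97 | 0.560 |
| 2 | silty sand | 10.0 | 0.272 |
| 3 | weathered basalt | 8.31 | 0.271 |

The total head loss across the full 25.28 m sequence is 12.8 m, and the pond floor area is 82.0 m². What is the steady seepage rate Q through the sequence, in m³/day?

13.1

Flow is perpendicular to layering, so the layers act in series and the equivalent K is the thickness-weighted harmonic mean.
Total thickness L = 6.97 + 10.0 + 8.31 = 25.28 m.
Σ(b_i/K_i) = 6.97/0.560 + 10.0/0.272 + 8.31/0.271 = 79.88 d.
K_eq = L / Σ(b_i/K_i) = 25.28 / 79.88 = 0.3165 m/day.
Q = K_eq · A · (Δh/L) = 0.3165 × 82.0 × (12.8/25.28) = 13.14 m³/day.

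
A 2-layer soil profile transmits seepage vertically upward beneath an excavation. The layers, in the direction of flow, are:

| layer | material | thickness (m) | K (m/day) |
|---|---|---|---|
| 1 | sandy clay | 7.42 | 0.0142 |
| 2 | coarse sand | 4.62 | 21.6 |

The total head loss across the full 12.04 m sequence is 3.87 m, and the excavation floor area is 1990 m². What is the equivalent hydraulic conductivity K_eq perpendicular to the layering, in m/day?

Flow is perpendicular to layering, so the layers act in series and the equivalent K is the thickness-weighted harmonic mean.
Total thickness L = 7.42 + 4.62 = 12.04 m.
Σ(b_i/K_i) = 7.42/0.0142 + 4.62/21.6 = 522.7 d.
K_eq = L / Σ(b_i/K_i) = 12.04 / 522.7 = 0.02303 m/day.

0.0230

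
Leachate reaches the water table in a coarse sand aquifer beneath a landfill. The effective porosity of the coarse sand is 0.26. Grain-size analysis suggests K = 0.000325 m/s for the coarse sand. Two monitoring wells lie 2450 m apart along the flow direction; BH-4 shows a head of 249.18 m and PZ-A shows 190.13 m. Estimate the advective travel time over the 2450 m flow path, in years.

2.58

Convert K: 0.000325 m/s × 86400 = 28.08 m/day.
Hydraulic gradient i = (249.18 − 190.13) / 2450 = 59.05 / 2450 = 0.02410.
Darcy flux q = K · i = 28.08 × 0.02410 = 0.6768 m/day.
Seepage velocity v = q / n_e = 0.6768 / 0.26 = 2.603 m/day.
Travel time t = L / v = 2450 / 2.603 = 941.2 days = 2.577 years.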